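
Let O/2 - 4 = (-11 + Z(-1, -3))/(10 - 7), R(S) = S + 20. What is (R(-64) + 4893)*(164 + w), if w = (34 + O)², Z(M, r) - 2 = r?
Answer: 6400680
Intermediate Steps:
Z(M, r) = 2 + r
R(S) = 20 + S
O = 0 (O = 8 + 2*((-11 + (2 - 3))/(10 - 7)) = 8 + 2*((-11 - 1)/3) = 8 + 2*(-12*⅓) = 8 + 2*(-4) = 8 - 8 = 0)
w = 1156 (w = (34 + 0)² = 34² = 1156)
(R(-64) + 4893)*(164 + w) = ((20 - 64) + 4893)*(164 + 1156) = (-44 + 4893)*1320 = 4849*1320 = 6400680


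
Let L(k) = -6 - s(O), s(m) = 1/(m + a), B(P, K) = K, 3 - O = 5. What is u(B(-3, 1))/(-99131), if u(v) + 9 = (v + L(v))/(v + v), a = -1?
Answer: 34/297393 ≈ 0.00011433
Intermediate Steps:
O = -2 (O = 3 - 1*5 = 3 - 5 = -2)
s(m) = 1/(-1 + m) (s(m) = 1/(m - 1) = 1/(-1 + m))
L(k) = -17/3 (L(k) = -6 - 1/(-1 - 2) = -6 - 1/(-3) = -6 - 1*(-1/3) = -6 + 1/3 = -17/3)
u(v) = -9 + (-17/3 + v)/(2*v) (u(v) = -9 + (v - 17/3)/(v + v) = -9 + (-17/3 + v)/((2*v)) = -9 + (-17/3 + v)*(1/(2*v)) = -9 + (-17/3 + v)/(2*v))
u(B(-3, 1))/(-99131) = ((17/6)*(-1 - 3*1)/1)/(-99131) = ((17/6)*1*(-1 - 3))*(-1/99131) = ((17/6)*1*(-4))*(-1/99131) = -34/3*(-1/99131) = 34/297393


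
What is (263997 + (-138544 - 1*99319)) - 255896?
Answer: -229762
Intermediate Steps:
(263997 + (-138544 - 1*99319)) - 255896 = (263997 + (-138544 - 99319)) - 255896 = (263997 - 237863) - 255896 = 26134 - 255896 = -229762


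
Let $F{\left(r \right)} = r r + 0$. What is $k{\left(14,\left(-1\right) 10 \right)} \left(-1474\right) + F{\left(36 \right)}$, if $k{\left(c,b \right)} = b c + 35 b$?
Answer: $723556$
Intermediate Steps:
$F{\left(r \right)} = r^{2}$ ($F{\left(r \right)} = r^{2} + 0 = r^{2}$)
$k{\left(c,b \right)} = 35 b + b c$
$k{\left(14,\left(-1\right) 10 \right)} \left(-1474\right) + F{\left(36 \right)} = \left(-1\right) 10 \left(35 + 14\right) \left(-1474\right) + 36^{2} = \left(-10\right) 49 \left(-1474\right) + 1296 = \left(-490\right) \left(-1474\right) + 1296 = 722260 + 1296 = 723556$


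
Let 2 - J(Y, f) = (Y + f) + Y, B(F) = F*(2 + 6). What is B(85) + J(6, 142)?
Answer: 528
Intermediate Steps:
B(F) = 8*F (B(F) = F*8 = 8*F)
J(Y, f) = 2 - f - 2*Y (J(Y, f) = 2 - ((Y + f) + Y) = 2 - (f + 2*Y) = 2 + (-f - 2*Y) = 2 - f - 2*Y)
B(85) + J(6, 142) = 8*85 + (2 - 1*142 - 2*6) = 680 + (2 - 142 - 12) = 680 - 152 = 528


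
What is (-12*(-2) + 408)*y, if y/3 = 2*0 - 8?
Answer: -10368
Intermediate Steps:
y = -24 (y = 3*(2*0 - 8) = 3*(0 - 8) = 3*(-8) = -24)
(-12*(-2) + 408)*y = (-12*(-2) + 408)*(-24) = (24 + 408)*(-24) = 432*(-24) = -10368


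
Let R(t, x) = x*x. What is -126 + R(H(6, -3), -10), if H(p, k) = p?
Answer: -26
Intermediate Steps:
R(t, x) = x**2
-126 + R(H(6, -3), -10) = -126 + (-10)**2 = -126 + 100 = -26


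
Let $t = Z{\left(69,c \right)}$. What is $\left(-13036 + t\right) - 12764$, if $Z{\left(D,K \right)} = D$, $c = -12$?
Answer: $-25731$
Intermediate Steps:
$t = 69$
$\left(-13036 + t\right) - 12764 = \left(-13036 + 69\right) - 12764 = -12967 - 12764 = -25731$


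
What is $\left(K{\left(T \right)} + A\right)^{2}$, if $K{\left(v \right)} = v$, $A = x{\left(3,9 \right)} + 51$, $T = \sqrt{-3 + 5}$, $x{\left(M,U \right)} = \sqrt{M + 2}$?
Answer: $\left(51 + \sqrt{2} + \sqrt{5}\right)^{2} \approx 2986.7$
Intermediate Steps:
$x{\left(M,U \right)} = \sqrt{2 + M}$
$T = \sqrt{2} \approx 1.4142$
$A = 51 + \sqrt{5}$ ($A = \sqrt{2 + 3} + 51 = \sqrt{5} + 51 = 51 + \sqrt{5} \approx 53.236$)
$\left(K{\left(T \right)} + A\right)^{2} = \left(\sqrt{2} + \left(51 + \sqrt{5}\right)\right)^{2} = \left(51 + \sqrt{2} + \sqrt{5}\right)^{2}$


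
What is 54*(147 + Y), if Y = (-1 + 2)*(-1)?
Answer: 7884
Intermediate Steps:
Y = -1 (Y = 1*(-1) = -1)
54*(147 + Y) = 54*(147 - 1) = 54*146 = 7884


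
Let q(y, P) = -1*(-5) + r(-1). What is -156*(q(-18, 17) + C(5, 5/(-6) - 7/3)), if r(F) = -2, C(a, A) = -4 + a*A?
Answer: 2626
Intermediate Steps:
C(a, A) = -4 + A*a
q(y, P) = 3 (q(y, P) = -1*(-5) - 2 = 5 - 2 = 3)
-156*(q(-18, 17) + C(5, 5/(-6) - 7/3)) = -156*(3 + (-4 + (5/(-6) - 7/3)*5)) = -156*(3 + (-4 + (5*(-⅙) - 7*⅓)*5)) = -156*(3 + (-4 + (-⅚ - 7/3)*5)) = -156*(3 + (-4 - 19/6*5)) = -156*(3 + (-4 - 95/6)) = -156*(3 - 119/6) = -156*(-101/6) = 2626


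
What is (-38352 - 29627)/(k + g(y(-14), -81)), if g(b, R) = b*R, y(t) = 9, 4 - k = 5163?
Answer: 67979/5888 ≈ 11.545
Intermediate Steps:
k = -5159 (k = 4 - 1*5163 = 4 - 5163 = -5159)
g(b, R) = R*b
(-38352 - 29627)/(k + g(y(-14), -81)) = (-38352 - 29627)/(-5159 - 81*9) = -67979/(-5159 - 729) = -67979/(-5888) = -67979*(-1/5888) = 67979/5888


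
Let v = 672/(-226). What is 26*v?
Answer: -8736/113 ≈ -77.310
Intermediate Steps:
v = -336/113 (v = 672*(-1/226) = -336/113 ≈ -2.9734)
26*v = 26*(-336/113) = -8736/113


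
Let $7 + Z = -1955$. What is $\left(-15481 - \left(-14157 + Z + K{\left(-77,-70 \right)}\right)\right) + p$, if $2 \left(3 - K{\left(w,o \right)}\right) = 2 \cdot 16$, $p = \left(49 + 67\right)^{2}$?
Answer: $14107$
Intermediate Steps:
$p = 13456$ ($p = 116^{2} = 13456$)
$Z = -1962$ ($Z = -7 - 1955 = -1962$)
$K{\left(w,o \right)} = -13$ ($K{\left(w,o \right)} = 3 - \frac{2 \cdot 16}{2} = 3 - 16 = -13$)
$\left(-15481 - \left(-14157 + Z + K{\left(-77,-70 \right)}\right)\right) + p = \left(-15481 + \left(14157 - \left(-1962 - 13\right)\right)\right) + 13456 = \left(-15481 + \left(14157 - -1975\right)\right) + 13456 = \left(-15481 + \left(14157 + 1975\right)\right) + 13456 = \left(-15481 + 16132\right) + 13456 = 651 + 13456 = 14107$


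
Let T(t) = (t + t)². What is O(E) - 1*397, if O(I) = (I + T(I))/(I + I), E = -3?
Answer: -805/2 ≈ -402.50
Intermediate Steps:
T(t) = 4*t² (T(t) = (2*t)² = 4*t²)
O(I) = (I + 4*I²)/(2*I) (O(I) = (I + 4*I²)/(I + I) = (I + 4*I²)/((2*I)) = (I + 4*I²)*(1/(2*I)) = (I + 4*I²)/(2*I))
O(E) - 1*397 = (½ + 2*(-3)) - 1*397 = (½ - 6) - 397 = -11/2 - 397 = -805/2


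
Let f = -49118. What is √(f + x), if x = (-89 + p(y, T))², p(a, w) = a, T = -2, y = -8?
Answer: I*√39709 ≈ 199.27*I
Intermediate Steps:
x = 9409 (x = (-89 - 8)² = (-97)² = 9409)
√(f + x) = √(-49118 + 9409) = √(-39709) = I*√39709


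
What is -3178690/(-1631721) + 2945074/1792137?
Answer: 3500729017628/974755859259 ≈ 3.5914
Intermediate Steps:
-3178690/(-1631721) + 2945074/1792137 = -3178690*(-1/1631721) + 2945074*(1/1792137) = 3178690/1631721 + 2945074/1792137 = 3500729017628/974755859259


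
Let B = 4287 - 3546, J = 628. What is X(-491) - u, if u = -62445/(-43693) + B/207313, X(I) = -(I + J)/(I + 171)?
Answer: -2912008388827/2898600610880 ≈ -1.0046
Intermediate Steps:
B = 741
X(I) = -(628 + I)/(171 + I) (X(I) = -(I + 628)/(I + 171) = -(628 + I)/(171 + I))
u = 12978036798/9058126909 (u = -62445/(-43693) + 741/207313 = -62445*(-1/43693) + 741*(1/207313) = 62445/43693 + 741/207313 = 12978036798/9058126909 ≈ 1.4328)
X(-491) - u = (-628 - 1*(-491))/(171 - 491) - 1*12978036798/9058126909 = (-628 + 491)/(-320) - 12978036798/9058126909 = -1/320*(-137) - 12978036798/9058126909 = 137/320 - 12978036798/9058126909 = -2912008388827/2898600610880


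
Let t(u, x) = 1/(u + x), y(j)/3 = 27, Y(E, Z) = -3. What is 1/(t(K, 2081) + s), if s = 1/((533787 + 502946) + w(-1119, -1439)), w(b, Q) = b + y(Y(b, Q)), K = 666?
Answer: 2845054165/1038442 ≈ 2739.7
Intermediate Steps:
y(j) = 81 (y(j) = 3*27 = 81)
w(b, Q) = 81 + b (w(b, Q) = b + 81 = 81 + b)
s = 1/1035695 (s = 1/((533787 + 502946) + (81 - 1119)) = 1/(1036733 - 1038) = 1/1035695 ≈ 9.6554e-7)
1/(t(K, 2081) + s) = 1/(1/(666 + 2081) + 1/1035695) = 1/(1/2747 + 1/1035695) = 1/(1038442/2845054165) = 2845054165/1038442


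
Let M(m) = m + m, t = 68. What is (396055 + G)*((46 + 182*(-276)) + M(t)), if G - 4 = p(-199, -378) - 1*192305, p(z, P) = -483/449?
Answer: -4578827403150/449 ≈ -1.0198e+10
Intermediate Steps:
p(z, P) = -483/449 (p(z, P) = -483*1/449 = -483/449)
M(m) = 2*m
G = -86343632/449 (G = 4 + (-483/449 - 1*192305) = 4 + (-483/449 - 192305) = 4 - 86345428/449 = -86343632/449 ≈ -1.9230e+5)
(396055 + G)*((46 + 182*(-276)) + M(t)) = (396055 - 86343632/449)*((46 + 182*(-276)) + 2*68) = 91485063*((46 - 50232) + 136)/449 = 91485063*(-50186 + 136)/449 = (91485063/449)*(-50050) = -4578827403150/449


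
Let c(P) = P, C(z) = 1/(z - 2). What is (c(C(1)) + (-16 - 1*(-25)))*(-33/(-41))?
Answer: 264/41 ≈ 6.4390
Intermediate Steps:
C(z) = 1/(-2 + z)
(c(C(1)) + (-16 - 1*(-25)))*(-33/(-41)) = (1/(-2 + 1) + (-16 - 1*(-25)))*(-33/(-41)) = (1/(-1) + (-16 + 25))*(-33*(-1/41)) = (-1 + 9)*(33/41) = 8*(33/41) = 264/41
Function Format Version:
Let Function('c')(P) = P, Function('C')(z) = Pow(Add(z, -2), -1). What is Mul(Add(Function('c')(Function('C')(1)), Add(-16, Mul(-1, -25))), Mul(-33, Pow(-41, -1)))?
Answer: Rational(264, 41) ≈ 6.4390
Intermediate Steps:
Function('C')(z) = Pow(Add(-2, z), -1)
Mul(Add(Function('c')(Function('C')(1)), Add(-16, Mul(-1, -25))), Mul(-33, Pow(-41, -1))) = Mul(Add(Pow(Add(-2, 1), -1), Add(-16, Mul(-1, -25))), Mul(-33, Pow(-41, -1))) = Mul(Add(Pow(-1, -1), Add(-16, 25)), Mul(-33, Rational(-1, 41))) = Mul(Add(-1, 9), Rational(33, 41)) = Mul(8, Rational(33, 41)) = Rational(264, 41)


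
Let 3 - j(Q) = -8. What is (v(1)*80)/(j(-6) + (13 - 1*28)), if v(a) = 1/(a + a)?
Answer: -10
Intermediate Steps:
j(Q) = 11 (j(Q) = 3 - 1*(-8) = 3 + 8 = 11)
v(a) = 1/(2*a)
(v(1)*80)/(j(-6) + (13 - 1*28)) = (((½)/1)*80)/(11 + (13 - 1*28)) = (((½)*1)*80)/(11 + (13 - 28)) = ((½)*80)/(11 - 15) = 40/(-4) = 40*(-¼) = -10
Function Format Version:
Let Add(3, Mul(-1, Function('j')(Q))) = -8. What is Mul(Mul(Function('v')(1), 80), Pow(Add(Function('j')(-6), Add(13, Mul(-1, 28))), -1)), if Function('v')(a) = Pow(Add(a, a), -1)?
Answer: -10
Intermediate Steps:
Function('j')(Q) = 11 (Function('j')(Q) = Add(3, Mul(-1, -8)) = Add(3, 8) = 11)
Function('v')(a) = Mul(Rational(1, 2), Pow(a, -1)) (Function('v')(a) = Pow(Mul(2, a), -1) = Mul(Rational(1, 2), Pow(a, -1)))
Mul(Mul(Function('v')(1), 80), Pow(Add(Function('j')(-6), Add(13, Mul(-1, 28))), -1)) = Mul(Mul(Mul(Rational(1, 2), Pow(1, -1)), 80), Pow(Add(11, Add(13, Mul(-1, 28))), -1)) = Mul(Mul(Mul(Rational(1, 2), 1), 80), Pow(Add(11, Add(13, -28)), -1)) = Mul(Mul(Rational(1, 2), 80), Pow(Add(11, -15), -1)) = Mul(40, Pow(-4, -1)) = Mul(40, Rational(-1, 4)) = -10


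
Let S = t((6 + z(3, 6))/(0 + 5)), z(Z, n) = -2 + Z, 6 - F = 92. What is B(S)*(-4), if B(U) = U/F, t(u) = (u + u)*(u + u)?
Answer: 392/1075 ≈ 0.36465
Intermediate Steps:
F = -86 (F = 6 - 1*92 = 6 - 92 = -86)
t(u) = 4*u**2 (t(u) = (2*u)*(2*u) = 4*u**2)
S = 196/25 (S = 4*((6 + (-2 + 3))/(0 + 5))**2 = 4*((6 + 1)/5)**2 = 4*(7*(1/5))**2 = 4*(7/5)**2 = 4*(49/25) = 196/25 ≈ 7.8400)
B(U) = -U/86 (B(U) = U/(-86) = U*(-1/86) = -U/86)
B(S)*(-4) = -1/86*196/25*(-4) = -98/1075*(-4) = 392/1075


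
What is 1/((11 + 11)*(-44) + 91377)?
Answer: 1/90409 ≈ 1.1061e-5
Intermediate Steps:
1/((11 + 11)*(-44) + 91377) = 1/(22*(-44) + 91377) = 1/(-968 + 91377) = 1/90409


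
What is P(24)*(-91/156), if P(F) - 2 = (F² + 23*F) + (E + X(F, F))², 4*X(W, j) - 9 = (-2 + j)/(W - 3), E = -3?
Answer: -7974961/12096 ≈ -659.31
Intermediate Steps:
X(W, j) = 9/4 + (-2 + j)/(4*(-3 + W)) (X(W, j) = 9/4 + ((-2 + j)/(W - 3))/4 = 9/4 + ((-2 + j)/(-3 + W))/4 = 9/4 + (-2 + j)/(4*(-3 + W)))
P(F) = 2 + F² + (-3 + (-29 + 10*F)/(4*(-3 + F)))² + 23*F (P(F) = 2 + ((F² + 23*F) + (-3 + (-29 + F + 9*F)/(4*(-3 + F)))²) = 2 + ((F² + 23*F) + (-3 + (-29 + 10*F)/(4*(-3 + F)))²) = 2 + (F² + (-3 + (-29 + 10*F)/(4*(-3 + F)))² + 23*F) = 2 + F² + (-3 + (-29 + 10*F)/(4*(-3 + F)))² + 23*F)
P(24)*(-91/156) = (2 + 24² + 23*24 + (-7 + 2*24)²/(16*(-3 + 24)²))*(-91/156) = (2 + 576 + 552 + (1/16)*(-7 + 48)²/21²)*(-91*1/156) = (2 + 576 + 552 + (1/16)*41²*(1/441))*(-7/12) = (2 + 576 + 552 + (1/16)*1681*(1/441))*(-7/12) = (2 + 576 + 552 + 1681/7056)*(-7/12) = (7974961/7056)*(-7/12) = -7974961/12096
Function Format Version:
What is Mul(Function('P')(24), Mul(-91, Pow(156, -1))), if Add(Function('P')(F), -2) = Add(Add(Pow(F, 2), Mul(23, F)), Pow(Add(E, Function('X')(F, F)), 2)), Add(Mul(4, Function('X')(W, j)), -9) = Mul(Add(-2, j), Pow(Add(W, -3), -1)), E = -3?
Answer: Rational(-7974961, 12096) ≈ -659.31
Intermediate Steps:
Function('X')(W, j) = Add(Rational(9, 4), Mul(Rational(1, 4), Pow(Add(-3, W), -1), Add(-2, j))) (Function('X')(W, j) = Add(Rational(9, 4), Mul(Rational(1, 4), Mul(Add(-2, j), Pow(Add(W, -3), -1)))) = Add(Rational(9, 4), Mul(Rational(1, 4), Mul(Add(-2, j), Pow(Add(-3, W), -1)))) = Add(Rational(9, 4), Mul(Rational(1, 4), Mul(Pow(Add(-3, W), -1), Add(-2, j)))) = Add(Rational(9, 4), Mul(Rational(1, 4), Pow(Add(-3, W), -1), Add(-2, j))))
Function('P')(F) = Add(2, Pow(F, 2), Pow(Add(-3, Mul(Rational(1, 4), Pow(Add(-3, F), -1), Add(-29, Mul(10, F)))), 2), Mul(23, F)) (Function('P')(F) = Add(2, Add(Add(Pow(F, 2), Mul(23, F)), Pow(Add(-3, Mul(Rational(1, 4), Pow(Add(-3, F), -1), Add(-29, F, Mul(9, F)))), 2))) = Add(2, Add(Add(Pow(F, 2), Mul(23, F)), Pow(Add(-3, Mul(Rational(1, 4), Pow(Add(-3, F), -1), Add(-29, Mul(10, F)))), 2))) = Add(2, Add(Pow(F, 2), Pow(Add(-3, Mul(Rational(1, 4), Pow(Add(-3, F), -1), Add(-29, Mul(10, F)))), 2), Mul(23, F))) = Add(2, Pow(F, 2), Pow(Add(-3, Mul(Rational(1, 4), Pow(Add(-3, F), -1), Add(-29, Mul(10, F)))), 2), Mul(23, F)))
Mul(Function('P')(24), Mul(-91, Pow(156, -1))) = Mul(Add(2, Pow(24, 2), Mul(23, 24), Mul(Rational(1, 16), Pow(Add(-7, Mul(2, 24)), 2), Pow(Add(-3, 24), -2))), Mul(-91, Pow(156, -1))) = Mul(Add(2, 576, 552, Mul(Rational(1, 16), Pow(Add(-7, 48), 2), Pow(21, -2))), Mul(-91, Rational(1, 156))) = Mul(Add(2, 576, 552, Mul(Rational(1, 16), Pow(41, 2), Rational(1, 441))), Rational(-7, 12)) = Mul(Add(2, 576, 552, Mul(Rational(1, 16), 1681, Rational(1, 441))), Rational(-7, 12)) = Mul(Add(2, 576, 552, Rational(1681, 7056)), Rational(-7, 12)) = Mul(Rational(7974961, 7056), Rational(-7, 12)) = Rational(-7974961, 12096)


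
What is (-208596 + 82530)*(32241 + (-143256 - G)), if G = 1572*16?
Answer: 17166029022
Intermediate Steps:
G = 25152
(-208596 + 82530)*(32241 + (-143256 - G)) = (-208596 + 82530)*(32241 + (-143256 - 1*25152)) = -126066*(32241 + (-143256 - 25152)) = -126066*(32241 - 168408) = -126066*(-136167) = 17166029022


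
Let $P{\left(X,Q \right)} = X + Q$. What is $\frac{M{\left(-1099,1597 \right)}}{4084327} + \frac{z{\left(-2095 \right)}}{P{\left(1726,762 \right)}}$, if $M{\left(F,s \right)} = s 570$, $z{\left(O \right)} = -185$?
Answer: $\frac{1509201025}{10161805576} \approx 0.14852$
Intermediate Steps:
$P{\left(X,Q \right)} = Q + X$
$M{\left(F,s \right)} = 570 s$
$\frac{M{\left(-1099,1597 \right)}}{4084327} + \frac{z{\left(-2095 \right)}}{P{\left(1726,762 \right)}} = \frac{570 \cdot 1597}{4084327} - \frac{185}{762 + 1726} = 910290 \cdot \frac{1}{4084327} - \frac{185}{2488} = \frac{910290}{4084327} - \frac{185}{2488} = \frac{1509201025}{10161805576}$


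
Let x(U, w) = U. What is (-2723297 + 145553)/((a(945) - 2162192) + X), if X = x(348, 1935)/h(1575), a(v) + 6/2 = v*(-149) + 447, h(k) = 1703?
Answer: 4389898032/3921247411 ≈ 1.1195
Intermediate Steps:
a(v) = 444 - 149*v (a(v) = -3 + (v*(-149) + 447) = -3 + (-149*v + 447) = -3 + (447 - 149*v) = 444 - 149*v)
X = 348/1703 ≈ 0.20435
(-2723297 + 145553)/((a(945) - 2162192) + X) = (-2723297 + 145553)/(((444 - 149*945) - 2162192) + 348/1703) = -2577744/(((444 - 140805) - 2162192) + 348/1703) = -2577744/((-140361 - 2162192) + 348/1703) = -2577744/(-2302553 + 348/1703) = -2577744/(-3921247411/1703) = -2577744*(-1703/3921247411) = 4389898032/3921247411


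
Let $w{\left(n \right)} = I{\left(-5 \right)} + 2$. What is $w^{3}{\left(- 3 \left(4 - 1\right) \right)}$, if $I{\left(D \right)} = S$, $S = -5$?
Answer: $-27$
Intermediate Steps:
$I{\left(D \right)} = -5$
$w{\left(n \right)} = -3$ ($w{\left(n \right)} = -5 + 2 = -3$)
$w^{3}{\left(- 3 \left(4 - 1\right) \right)} = \left(-3\right)^{3} = -27$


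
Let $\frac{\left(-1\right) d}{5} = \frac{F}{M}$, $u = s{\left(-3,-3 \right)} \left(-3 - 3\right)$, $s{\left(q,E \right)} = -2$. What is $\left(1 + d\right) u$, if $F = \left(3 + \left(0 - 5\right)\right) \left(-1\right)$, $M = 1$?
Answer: $-108$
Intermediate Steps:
$F = 2$ ($F = \left(3 + \left(0 - 5\right)\right) \left(-1\right) = \left(3 - 5\right) \left(-1\right) = \left(-2\right) \left(-1\right) = 2$)
$u = 12$ ($u = - 2 \left(-3 - 3\right) = \left(-2\right) \left(-6\right) = 12$)
$d = -10$ ($d = - 5 \cdot \frac{2}{1} = - 5 \cdot 2 \cdot 1 = \left(-5\right) 2 = -10$)
$\left(1 + d\right) u = \left(1 - 10\right) 12 = \left(-9\right) 12 = -108$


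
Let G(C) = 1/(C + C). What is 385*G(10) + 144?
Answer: 653/4 ≈ 163.25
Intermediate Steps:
G(C) = 1/(2*C)
385*G(10) + 144 = 385*((½)/10) + 144 = 385*((½)*(⅒)) + 144 = 385*(1/20) + 144 = 77/4 + 144 = 653/4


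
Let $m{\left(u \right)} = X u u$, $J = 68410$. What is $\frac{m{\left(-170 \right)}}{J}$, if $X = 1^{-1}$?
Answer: $\frac{2890}{6841} \approx 0.42245$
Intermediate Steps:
$X = 1$
$m{\left(u \right)} = u^{2}$ ($m{\left(u \right)} = 1 u u = u u = u^{2}$)
$\frac{m{\left(-170 \right)}}{J} = \frac{\left(-170\right)^{2}}{68410} = 28900 \cdot \frac{1}{68410} = \frac{2890}{6841}$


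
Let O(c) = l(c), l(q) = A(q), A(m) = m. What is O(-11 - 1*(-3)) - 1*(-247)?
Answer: 239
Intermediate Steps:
l(q) = q
O(c) = c
O(-11 - 1*(-3)) - 1*(-247) = (-11 - 1*(-3)) - 1*(-247) = (-11 + 3) + 247 = -8 + 247 = 239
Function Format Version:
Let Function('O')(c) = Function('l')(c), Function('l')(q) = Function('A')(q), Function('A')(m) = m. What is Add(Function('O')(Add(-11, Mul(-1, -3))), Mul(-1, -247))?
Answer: 239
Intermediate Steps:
Function('l')(q) = q
Function('O')(c) = c
Add(Function('O')(Add(-11, Mul(-1, -3))), Mul(-1, -247)) = Add(Add(-11, Mul(-1, -3)), Mul(-1, -247)) = Add(Add(-11, 3), 247) = Add(-8, 247) = 239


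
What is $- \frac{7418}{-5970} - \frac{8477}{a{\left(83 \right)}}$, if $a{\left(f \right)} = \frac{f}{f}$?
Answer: $- \frac{25300136}{2985} \approx -8475.8$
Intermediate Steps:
$a{\left(f \right)} = 1$
$- \frac{7418}{-5970} - \frac{8477}{a{\left(83 \right)}} = - \frac{7418}{-5970} - \frac{8477}{1} = \left(-7418\right) \left(- \frac{1}{5970}\right) - 8477 = \frac{3709}{2985} - 8477 = - \frac{25300136}{2985}$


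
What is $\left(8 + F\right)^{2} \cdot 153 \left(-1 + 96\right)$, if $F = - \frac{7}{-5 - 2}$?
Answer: $1177335$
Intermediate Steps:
$F = 1$ ($F = - \frac{7}{-5 - 2} = - \frac{7}{-7} = \left(-7\right) \left(- \frac{1}{7}\right) = 1$)
$\left(8 + F\right)^{2} \cdot 153 \left(-1 + 96\right) = \left(8 + 1\right)^{2} \cdot 153 \left(-1 + 96\right) = 9^{2} \cdot 153 \cdot 95 = 81 \cdot 153 \cdot 95 = 12393 \cdot 95 = 1177335$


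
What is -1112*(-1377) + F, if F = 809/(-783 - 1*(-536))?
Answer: 378211519/247 ≈ 1.5312e+6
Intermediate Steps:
F = -809/247 (F = 809/(-783 + 536) = 809/(-247) = 809*(-1/247) = -809/247 ≈ -3.2753)
-1112*(-1377) + F = -1112*(-1377) - 809/247 = 1531224 - 809/247 = 378211519/247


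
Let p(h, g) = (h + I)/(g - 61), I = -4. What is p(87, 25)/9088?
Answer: -83/327168 ≈ -0.00025369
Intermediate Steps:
p(h, g) = (-4 + h)/(-61 + g) (p(h, g) = (h - 4)/(g - 61) = (-4 + h)/(-61 + g))
p(87, 25)/9088 = ((-4 + 87)/(-61 + 25))/9088 = (83/(-36))*(1/9088) = -1/36*83*(1/9088) = -83/36*1/9088 = -83/327168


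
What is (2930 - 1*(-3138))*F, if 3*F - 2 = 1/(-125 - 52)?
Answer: 2142004/531 ≈ 4033.9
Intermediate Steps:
F = 353/531 (F = ⅔ + 1/(3*(-125 - 52)) = ⅔ + (⅓)/(-177) = ⅔ + (⅓)*(-1/177) = ⅔ - 1/531 = 353/531 ≈ 0.66478)
(2930 - 1*(-3138))*F = (2930 - 1*(-3138))*(353/531) = (2930 + 3138)*(353/531) = 6068*(353/531) = 2142004/531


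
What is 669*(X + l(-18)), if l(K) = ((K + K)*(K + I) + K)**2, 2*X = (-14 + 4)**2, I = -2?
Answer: 329719326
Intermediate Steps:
X = 50 (X = (-14 + 4)**2/2 = (1/2)*(-10)**2 = (1/2)*100 = 50)
l(K) = (K + 2*K*(-2 + K))**2 (l(K) = ((K + K)*(K - 2) + K)**2 = ((2*K)*(-2 + K) + K)**2 = (2*K*(-2 + K) + K)**2 = (K + 2*K*(-2 + K))**2)
669*(X + l(-18)) = 669*(50 + (-18)**2*(-3 + 2*(-18))**2) = 669*(50 + 324*(-3 - 36)**2) = 669*(50 + 324*(-39)**2) = 669*(50 + 324*1521) = 669*(50 + 492804) = 669*492854 = 329719326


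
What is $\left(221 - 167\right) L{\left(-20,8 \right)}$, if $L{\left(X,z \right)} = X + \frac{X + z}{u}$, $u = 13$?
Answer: $- \frac{14688}{13} \approx -1129.8$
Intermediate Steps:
$L{\left(X,z \right)} = \frac{z}{13} + \frac{14 X}{13}$ ($L{\left(X,z \right)} = X + \frac{X + z}{13} = X + \left(X + z\right) \frac{1}{13} = X + \left(\frac{X}{13} + \frac{z}{13}\right) = \frac{z}{13} + \frac{14 X}{13}$)
$\left(221 - 167\right) L{\left(-20,8 \right)} = \left(221 - 167\right) \left(\frac{1}{13} \cdot 8 + \frac{14}{13} \left(-20\right)\right) = 54 \left(\frac{8}{13} - \frac{280}{13}\right) = 54 \left(- \frac{272}{13}\right) = - \frac{14688}{13}$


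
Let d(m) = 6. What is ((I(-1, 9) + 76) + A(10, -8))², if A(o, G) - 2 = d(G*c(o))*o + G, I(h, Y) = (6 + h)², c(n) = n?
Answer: 24025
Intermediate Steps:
A(o, G) = 2 + G + 6*o (A(o, G) = 2 + (6*o + G) = 2 + (G + 6*o) = 2 + G + 6*o)
((I(-1, 9) + 76) + A(10, -8))² = (((6 - 1)² + 76) + (2 - 8 + 6*10))² = ((5² + 76) + (2 - 8 + 60))² = ((25 + 76) + 54)² = (101 + 54)² = 155² = 24025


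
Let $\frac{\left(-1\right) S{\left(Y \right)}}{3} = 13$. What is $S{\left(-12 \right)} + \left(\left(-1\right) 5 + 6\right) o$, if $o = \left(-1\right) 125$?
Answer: $-164$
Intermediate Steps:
$S{\left(Y \right)} = -39$ ($S{\left(Y \right)} = \left(-3\right) 13 = -39$)
$o = -125$
$S{\left(-12 \right)} + \left(\left(-1\right) 5 + 6\right) o = -39 + \left(\left(-1\right) 5 + 6\right) \left(-125\right) = -39 + \left(-5 + 6\right) \left(-125\right) = -39 + 1 \left(-125\right) = -39 - 125 = -164$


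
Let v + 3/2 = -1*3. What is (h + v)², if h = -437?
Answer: 779689/4 ≈ 1.9492e+5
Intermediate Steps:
v = -9/2 (v = -3/2 - 1*3 = -3/2 - 3 = -9/2 ≈ -4.5000)
(h + v)² = (-437 - 9/2)² = (-883/2)² = 779689/4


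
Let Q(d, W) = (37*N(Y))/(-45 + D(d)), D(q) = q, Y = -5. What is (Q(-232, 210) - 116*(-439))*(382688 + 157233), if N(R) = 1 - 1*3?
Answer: 7616137504262/277 ≈ 2.7495e+10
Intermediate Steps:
N(R) = -2 (N(R) = 1 - 3 = -2)
Q(d, W) = -74/(-45 + d) (Q(d, W) = (37*(-2))/(-45 + d) = -74/(-45 + d))
(Q(-232, 210) - 116*(-439))*(382688 + 157233) = (-74/(-45 - 232) - 116*(-439))*(382688 + 157233) = (-74/(-277) + 50924)*539921 = (-74*(-1/277) + 50924)*539921 = (74/277 + 50924)*539921 = (14106022/277)*539921 = 7616137504262/277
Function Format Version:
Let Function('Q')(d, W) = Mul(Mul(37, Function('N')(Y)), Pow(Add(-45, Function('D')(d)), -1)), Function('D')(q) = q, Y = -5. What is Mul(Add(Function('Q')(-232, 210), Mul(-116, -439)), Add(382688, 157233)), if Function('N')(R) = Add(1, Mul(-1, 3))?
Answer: Rational(7616137504262, 277) ≈ 2.7495e+10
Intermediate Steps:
Function('N')(R) = -2 (Function('N')(R) = Add(1, -3) = -2)
Function('Q')(d, W) = Mul(-74, Pow(Add(-45, d), -1)) (Function('Q')(d, W) = Mul(Mul(37, -2), Pow(Add(-45, d), -1)) = Mul(-74, Pow(Add(-45, d), -1)))
Mul(Add(Function('Q')(-232, 210), Mul(-116, -439)), Add(382688, 157233)) = Mul(Add(Mul(-74, Pow(Add(-45, -232), -1)), Mul(-116, -439)), Add(382688, 157233)) = Mul(Add(Mul(-74, Pow(-277, -1)), 50924), 539921) = Mul(Add(Mul(-74, Rational(-1, 277)), 50924), 539921) = Mul(Add(Rational(74, 277), 50924), 539921) = Mul(Rational(14106022, 277), 539921) = Rational(7616137504262, 277)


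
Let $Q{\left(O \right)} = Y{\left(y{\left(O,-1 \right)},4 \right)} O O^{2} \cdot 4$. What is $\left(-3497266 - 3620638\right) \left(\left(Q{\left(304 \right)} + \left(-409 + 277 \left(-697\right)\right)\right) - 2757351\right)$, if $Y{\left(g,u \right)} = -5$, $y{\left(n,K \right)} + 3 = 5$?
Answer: $4020477671211536$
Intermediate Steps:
$y{\left(n,K \right)} = 2$ ($y{\left(n,K \right)} = -3 + 5 = 2$)
$Q{\left(O \right)} = - 20 O^{3}$ ($Q{\left(O \right)} = - 5 O O^{2} \cdot 4 = - 5 O^{3} \cdot 4 = - 20 O^{3}$)
$\left(-3497266 - 3620638\right) \left(\left(Q{\left(304 \right)} + \left(-409 + 277 \left(-697\right)\right)\right) - 2757351\right) = \left(-3497266 - 3620638\right) \left(\left(- 20 \cdot 304^{3} + \left(-409 + 277 \left(-697\right)\right)\right) - 2757351\right) = - 7117904 \left(\left(\left(-20\right) 28094464 - 193478\right) - 2757351\right) = - 7117904 \left(\left(-561889280 - 193478\right) - 2757351\right) = - 7117904 \left(-562082758 - 2757351\right) = \left(-7117904\right) \left(-564840109\right) = 4020477671211536$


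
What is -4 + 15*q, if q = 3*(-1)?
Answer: -49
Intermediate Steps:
q = -3
-4 + 15*q = -4 + 15*(-3) = -4 - 45 = -49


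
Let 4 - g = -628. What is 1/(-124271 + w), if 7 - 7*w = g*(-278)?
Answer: -7/694194 ≈ -1.0084e-5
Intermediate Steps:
g = 632 (g = 4 - 1*(-628) = 4 + 628 = 632)
w = 175703/7 (w = 1 - 632*(-278)/7 = 1 - ⅐*(-175696) = 1 + 175696/7 = 175703/7 ≈ 25100.)
1/(-124271 + w) = 1/(-124271 + 175703/7) = 1/(-694194/7) = -7/694194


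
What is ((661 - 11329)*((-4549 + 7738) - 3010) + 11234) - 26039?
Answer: -1924377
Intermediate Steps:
((661 - 11329)*((-4549 + 7738) - 3010) + 11234) - 26039 = (-10668*(3189 - 3010) + 11234) - 26039 = (-10668*179 + 11234) - 26039 = (-1909572 + 11234) - 26039 = -1898338 - 26039 = -1924377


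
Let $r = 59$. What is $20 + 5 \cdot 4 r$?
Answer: $1200$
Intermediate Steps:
$20 + 5 \cdot 4 r = 20 + 5 \cdot 4 \cdot 59 = 20 + 20 \cdot 59 = 20 + 1180 = 1200$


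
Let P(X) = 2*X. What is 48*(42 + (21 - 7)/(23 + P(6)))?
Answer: 10176/5 ≈ 2035.2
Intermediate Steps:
48*(42 + (21 - 7)/(23 + P(6))) = 48*(42 + (21 - 7)/(23 + 2*6)) = 48*(42 + 14/(23 + 12)) = 48*(42 + 14/35) = 48*(42 + 14*(1/35)) = 48*(42 + 2/5) = 48*(212/5) = 10176/5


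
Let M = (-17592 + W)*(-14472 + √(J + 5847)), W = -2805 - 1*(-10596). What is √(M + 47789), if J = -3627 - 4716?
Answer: √(141887861 - 78408*I*√39) ≈ 11912.0 - 20.55*I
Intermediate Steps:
W = 7791 (W = -2805 + 10596 = 7791)
J = -8343
M = 141840072 - 78408*I*√39 (M = (-17592 + 7791)*(-14472 + √(-8343 + 5847)) = -9801*(-14472 + √(-2496)) = -9801*(-14472 + 8*I*√39) = 141840072 - 78408*I*√39 ≈ 1.4184e+8 - 4.8966e+5*I)
√(M + 47789) = √((141840072 - 78408*I*√39) + 47789) = √(141887861 - 78408*I*√39)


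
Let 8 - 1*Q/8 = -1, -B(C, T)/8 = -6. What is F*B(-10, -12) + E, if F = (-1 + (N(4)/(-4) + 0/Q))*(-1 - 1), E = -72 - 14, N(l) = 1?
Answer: 34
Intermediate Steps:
B(C, T) = 48 (B(C, T) = -8*(-6) = 48)
E = -86
Q = 72 (Q = 64 - 8*(-1) = 64 + 8 = 72)
F = 5/2 (F = (-1 + (1/(-4) + 0/72))*(-1 - 1) = (-1 + (1*(-¼) + 0*(1/72)))*(-2) = (-1 + (-¼ + 0))*(-2) = (-1 - ¼)*(-2) = -5/4*(-2) = 5/2 ≈ 2.5000)
F*B(-10, -12) + E = (5/2)*48 - 86 = 120 - 86 = 34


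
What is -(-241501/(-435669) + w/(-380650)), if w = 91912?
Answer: -1995544097/6378361725 ≈ -0.31286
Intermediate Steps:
-(-241501/(-435669) + w/(-380650)) = -(-241501/(-435669) + 91912/(-380650)) = -(-241501*(-1/435669) + 91912*(-1/380650)) = -(18577/33513 - 45956/190325) = -1*1995544097/6378361725 = -1995544097/6378361725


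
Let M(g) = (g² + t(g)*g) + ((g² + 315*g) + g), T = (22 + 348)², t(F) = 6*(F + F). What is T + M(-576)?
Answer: 4599748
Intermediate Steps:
t(F) = 12*F (t(F) = 6*(2*F) = 12*F)
T = 136900 (T = 370² = 136900)
M(g) = 14*g² + 316*g (M(g) = (g² + (12*g)*g) + ((g² + 315*g) + g) = (g² + 12*g²) + (g² + 316*g) = 13*g² + (g² + 316*g) = 14*g² + 316*g)
T + M(-576) = 136900 + 2*(-576)*(158 + 7*(-576)) = 136900 + 2*(-576)*(158 - 4032) = 136900 + 2*(-576)*(-3874) = 136900 + 4462848 = 4599748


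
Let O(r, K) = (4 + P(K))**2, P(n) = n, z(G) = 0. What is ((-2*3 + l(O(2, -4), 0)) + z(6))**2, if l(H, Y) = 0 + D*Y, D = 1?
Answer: 36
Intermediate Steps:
O(r, K) = (4 + K)**2
l(H, Y) = Y (l(H, Y) = 0 + 1*Y = 0 + Y = Y)
((-2*3 + l(O(2, -4), 0)) + z(6))**2 = ((-2*3 + 0) + 0)**2 = ((-6 + 0) + 0)**2 = (-6 + 0)**2 = (-6)**2 = 36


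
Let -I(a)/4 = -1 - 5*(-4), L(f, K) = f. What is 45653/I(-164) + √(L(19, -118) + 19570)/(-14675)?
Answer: -45653/76 - √19589/14675 ≈ -600.71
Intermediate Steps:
I(a) = -76 (I(a) = -4*(-1 - 5*(-4)) = -4*(-1 + 20) = -4*19 = -76)
45653/I(-164) + √(L(19, -118) + 19570)/(-14675) = 45653/(-76) + √(19 + 19570)/(-14675) = 45653*(-1/76) + √19589*(-1/14675) = -45653/76 - √19589/14675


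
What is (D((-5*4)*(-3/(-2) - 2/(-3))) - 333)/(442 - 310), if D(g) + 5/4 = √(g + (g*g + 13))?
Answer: -1337/528 + √16627/396 ≈ -2.2066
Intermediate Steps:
D(g) = -5/4 + √(13 + g + g²) (D(g) = -5/4 + √(g + (g*g + 13)) = -5/4 + √(g + (g² + 13)) = -5/4 + √(g + (13 + g²)) = -5/4 + √(13 + g + g²))
(D((-5*4)*(-3/(-2) - 2/(-3))) - 333)/(442 - 310) = ((-5/4 + √(13 + (-5*4)*(-3/(-2) - 2/(-3)) + ((-5*4)*(-3/(-2) - 2/(-3)))²)) - 333)/(442 - 310) = ((-5/4 + √(13 - 20*(-3*(-½) - 2*(-⅓)) + (-20*(-3*(-½) - 2*(-⅓)))²)) - 333)/132 = ((-5/4 + √(13 - 20*(3/2 + ⅔) + (-20*(3/2 + ⅔))²)) - 333)*(1/132) = ((-5/4 + √(13 - 20*13/6 + (-20*13/6)²)) - 333)*(1/132) = ((-5/4 + √(13 - 130/3 + (-130/3)²)) - 333)*(1/132) = ((-5/4 + √(13 - 130/3 + 16900/9)) - 333)*(1/132) = ((-5/4 + √(16627/9)) - 333)*(1/132) = ((-5/4 + √16627/3) - 333)*(1/132) = (-1337/4 + √16627/3)*(1/132) = -1337/528 + √16627/396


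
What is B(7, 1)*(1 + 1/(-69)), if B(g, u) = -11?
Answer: -748/69 ≈ -10.841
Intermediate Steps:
B(7, 1)*(1 + 1/(-69)) = -11*(1 + 1/(-69)) = -11*(1 - 1/69) = -11*68/69 = -748/69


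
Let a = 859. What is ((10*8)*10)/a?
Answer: 800/859 ≈ 0.93132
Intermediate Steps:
((10*8)*10)/a = ((10*8)*10)/859 = (80*10)*(1/859) = 800*(1/859) = 800/859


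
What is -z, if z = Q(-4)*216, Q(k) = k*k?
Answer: -3456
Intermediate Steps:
Q(k) = k²
z = 3456 (z = (-4)²*216 = 16*216 = 3456)
-z = -1*3456 = -3456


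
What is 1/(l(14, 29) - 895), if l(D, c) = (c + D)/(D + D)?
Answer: -28/25017 ≈ -0.0011192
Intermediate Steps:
l(D, c) = (D + c)/(2*D) (l(D, c) = (D + c)/((2*D)) = (D + c)*(1/(2*D)) = (D + c)/(2*D))
1/(l(14, 29) - 895) = 1/((½)*(14 + 29)/14 - 895) = 1/((½)*(1/14)*43 - 895) = 1/(43/28 - 895) = 1/(-25017/28) = -28/25017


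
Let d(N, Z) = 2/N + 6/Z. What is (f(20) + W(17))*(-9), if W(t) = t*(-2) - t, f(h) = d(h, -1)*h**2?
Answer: 21699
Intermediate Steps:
f(h) = h**2*(-6 + 2/h) (f(h) = (2/h + 6/(-1))*h**2 = (2/h + 6*(-1))*h**2 = (2/h - 6)*h**2 = (-6 + 2/h)*h**2 = h**2*(-6 + 2/h))
W(t) = -3*t (W(t) = -2*t - t = -3*t)
(f(20) + W(17))*(-9) = (2*20*(1 - 3*20) - 3*17)*(-9) = (2*20*(1 - 60) - 51)*(-9) = (2*20*(-59) - 51)*(-9) = (-2360 - 51)*(-9) = -2411*(-9) = 21699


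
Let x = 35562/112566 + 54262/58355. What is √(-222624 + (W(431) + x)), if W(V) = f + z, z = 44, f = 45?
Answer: I*√266725174774869980719990/1094798155 ≈ 471.73*I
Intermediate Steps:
x = 1363879467/1094798155 (x = 35562*(1/112566) + 54262*(1/58355) = 5927/18761 + 54262/58355 = 1363879467/1094798155 ≈ 1.2458)
W(V) = 89 (W(V) = 45 + 44 = 89)
√(-222624 + (W(431) + x)) = √(-222624 + (89 + 1363879467/1094798155)) = √(-222624 + 98800915262/1094798155) = √(-243629543543458/1094798155) = I*√266725174774869980719990/1094798155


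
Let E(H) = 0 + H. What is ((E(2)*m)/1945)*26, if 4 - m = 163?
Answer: -8268/1945 ≈ -4.2509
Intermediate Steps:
m = -159 (m = 4 - 1*163 = 4 - 163 = -159)
E(H) = H
((E(2)*m)/1945)*26 = ((2*(-159))/1945)*26 = -318*1/1945*26 = -318/1945*26 = -8268/1945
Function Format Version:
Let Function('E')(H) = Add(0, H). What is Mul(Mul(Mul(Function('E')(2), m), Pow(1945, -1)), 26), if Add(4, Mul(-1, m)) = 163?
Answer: Rational(-8268, 1945) ≈ -4.2509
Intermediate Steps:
m = -159 (m = Add(4, Mul(-1, 163)) = Add(4, -163) = -159)
Function('E')(H) = H
Mul(Mul(Mul(Function('E')(2), m), Pow(1945, -1)), 26) = Mul(Mul(Mul(2, -159), Pow(1945, -1)), 26) = Mul(Mul(-318, Rational(1, 1945)), 26) = Mul(Rational(-318, 1945), 26) = Rational(-8268, 1945)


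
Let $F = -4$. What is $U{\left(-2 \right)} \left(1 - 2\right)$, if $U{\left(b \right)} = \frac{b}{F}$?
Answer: $- \frac{1}{2} \approx -0.5$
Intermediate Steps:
$U{\left(b \right)} = - \frac{b}{4}$ ($U{\left(b \right)} = \frac{b}{-4} = b \left(- \frac{1}{4}\right) = - \frac{b}{4}$)
$U{\left(-2 \right)} \left(1 - 2\right) = \left(- \frac{1}{4}\right) \left(-2\right) \left(1 - 2\right) = \frac{1}{2} \left(-1\right) = - \frac{1}{2}$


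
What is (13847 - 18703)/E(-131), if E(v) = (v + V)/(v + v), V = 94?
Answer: -1272272/37 ≈ -34386.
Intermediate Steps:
E(v) = (94 + v)/(2*v) (E(v) = (v + 94)/(v + v) = (94 + v)/((2*v)) = (94 + v)*(1/(2*v)) = (94 + v)/(2*v))
(13847 - 18703)/E(-131) = (13847 - 18703)/(((1/2)*(94 - 131)/(-131))) = -4856/((1/2)*(-1/131)*(-37)) = -4856/37/262 = -4856*262/37 = -1272272/37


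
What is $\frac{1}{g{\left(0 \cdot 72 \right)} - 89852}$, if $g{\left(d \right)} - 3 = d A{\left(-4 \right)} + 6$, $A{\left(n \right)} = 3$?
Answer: $- \frac{1}{89843} \approx -1.1131 \cdot 10^{-5}$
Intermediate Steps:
$g{\left(d \right)} = 9 + 3 d$ ($g{\left(d \right)} = 3 + \left(d 3 + 6\right) = 3 + \left(3 d + 6\right) = 3 + \left(6 + 3 d\right) = 9 + 3 d$)
$\frac{1}{g{\left(0 \cdot 72 \right)} - 89852} = \frac{1}{\left(9 + 3 \cdot 0 \cdot 72\right) - 89852} = \frac{1}{\left(9 + 3 \cdot 0\right) - 89852} = \frac{1}{\left(9 + 0\right) - 89852} = \frac{1}{9 - 89852} = \frac{1}{-89843} = - \frac{1}{89843}$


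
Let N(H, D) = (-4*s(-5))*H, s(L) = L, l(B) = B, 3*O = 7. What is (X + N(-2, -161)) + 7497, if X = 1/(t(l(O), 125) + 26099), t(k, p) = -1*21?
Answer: 194463647/26078 ≈ 7457.0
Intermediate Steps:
O = 7/3 (O = (⅓)*7 = 7/3 ≈ 2.3333)
N(H, D) = 20*H (N(H, D) = (-4*(-5))*H = 20*H)
t(k, p) = -21
X = 1/26078 (X = 1/(-21 + 26099) = 1/26078 ≈ 3.8347e-5)
(X + N(-2, -161)) + 7497 = (1/26078 + 20*(-2)) + 7497 = (1/26078 - 40) + 7497 = -1043119/26078 + 7497 = 194463647/26078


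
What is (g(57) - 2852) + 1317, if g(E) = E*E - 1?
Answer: 1713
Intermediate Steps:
g(E) = -1 + E² (g(E) = E² - 1 = -1 + E²)
(g(57) - 2852) + 1317 = ((-1 + 57²) - 2852) + 1317 = ((-1 + 3249) - 2852) + 1317 = (3248 - 2852) + 1317 = 396 + 1317 = 1713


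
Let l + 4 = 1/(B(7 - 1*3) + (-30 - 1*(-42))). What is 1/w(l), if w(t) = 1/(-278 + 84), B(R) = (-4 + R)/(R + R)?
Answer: -194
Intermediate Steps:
B(R) = (-4 + R)/(2*R) (B(R) = (-4 + R)/((2*R)) = (-4 + R)*(1/(2*R)) = (-4 + R)/(2*R))
l = -47/12 (l = -4 + 1/((-4 + (7 - 1*3))/(2*(7 - 1*3)) + (-30 - 1*(-42))) = -4 + 1/((-4 + (7 - 3))/(2*(7 - 3)) + (-30 + 42)) = -4 + 1/((½)*(-4 + 4)/4 + 12) = -4 + 1/((½)*(¼)*0 + 12) = -4 + 1/(0 + 12) = -4 + 1/12 = -47/12 ≈ -3.9167)
w(t) = -1/194 (w(t) = 1/(-194) = -1/194)
1/w(l) = 1/(-1/194) = -194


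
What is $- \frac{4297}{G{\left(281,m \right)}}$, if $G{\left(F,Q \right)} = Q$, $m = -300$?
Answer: $\frac{4297}{300} \approx 14.323$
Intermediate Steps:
$- \frac{4297}{G{\left(281,m \right)}} = - \frac{4297}{-300} = \left(-4297\right) \left(- \frac{1}{300}\right) = \frac{4297}{300}$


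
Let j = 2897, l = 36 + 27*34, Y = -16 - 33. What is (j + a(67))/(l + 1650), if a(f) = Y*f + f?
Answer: -319/2604 ≈ -0.12250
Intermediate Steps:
Y = -49
l = 954 (l = 36 + 918 = 954)
a(f) = -48*f (a(f) = -49*f + f = -48*f)
(j + a(67))/(l + 1650) = (2897 - 48*67)/(954 + 1650) = (2897 - 3216)/2604 = -319*1/2604 = -319/2604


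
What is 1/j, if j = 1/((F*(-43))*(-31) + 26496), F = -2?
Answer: 23830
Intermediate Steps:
j = 1/23830 (j = 1/(-2*(-43)*(-31) + 26496) = 1/(86*(-31) + 26496) = 1/(-2666 + 26496) = 1/23830 ≈ 4.1964e-5)
1/j = 1/(1/23830) = 23830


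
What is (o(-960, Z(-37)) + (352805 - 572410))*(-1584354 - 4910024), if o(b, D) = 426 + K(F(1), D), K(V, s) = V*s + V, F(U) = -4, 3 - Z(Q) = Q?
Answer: 1424496353654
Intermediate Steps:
Z(Q) = 3 - Q
K(V, s) = V + V*s
o(b, D) = 422 - 4*D (o(b, D) = 426 - 4*(1 + D) = 426 + (-4 - 4*D) = 422 - 4*D)
(o(-960, Z(-37)) + (352805 - 572410))*(-1584354 - 4910024) = ((422 - 4*(3 - 1*(-37))) + (352805 - 572410))*(-1584354 - 4910024) = ((422 - 4*(3 + 37)) - 219605)*(-6494378) = ((422 - 4*40) - 219605)*(-6494378) = ((422 - 160) - 219605)*(-6494378) = (262 - 219605)*(-6494378) = -219343*(-6494378) = 1424496353654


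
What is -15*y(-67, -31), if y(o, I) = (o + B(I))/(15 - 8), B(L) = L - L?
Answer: 1005/7 ≈ 143.57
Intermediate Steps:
B(L) = 0
y(o, I) = o/7 (y(o, I) = (o + 0)/(15 - 8) = o/7)
-15*y(-67, -31) = -15*(-67)/7 = -15*(-67/7) = 1005/7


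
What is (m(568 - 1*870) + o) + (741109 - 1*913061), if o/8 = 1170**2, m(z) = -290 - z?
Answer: 10779260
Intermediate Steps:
o = 10951200 (o = 8*1170**2 = 8*1368900 = 10951200)
(m(568 - 1*870) + o) + (741109 - 1*913061) = ((-290 - (568 - 1*870)) + 10951200) + (741109 - 1*913061) = ((-290 - (568 - 870)) + 10951200) + (741109 - 913061) = ((-290 - 1*(-302)) + 10951200) - 171952 = ((-290 + 302) + 10951200) - 171952 = (12 + 10951200) - 171952 = 10951212 - 171952 = 10779260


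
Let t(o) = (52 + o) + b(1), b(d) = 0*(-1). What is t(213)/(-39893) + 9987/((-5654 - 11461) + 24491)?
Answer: 396456751/294250768 ≈ 1.3473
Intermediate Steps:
b(d) = 0
t(o) = 52 + o (t(o) = (52 + o) + 0 = 52 + o)
t(213)/(-39893) + 9987/((-5654 - 11461) + 24491) = (52 + 213)/(-39893) + 9987/((-5654 - 11461) + 24491) = 265*(-1/39893) + 9987/(-17115 + 24491) = -265/39893 + 9987/7376 = 396456751/294250768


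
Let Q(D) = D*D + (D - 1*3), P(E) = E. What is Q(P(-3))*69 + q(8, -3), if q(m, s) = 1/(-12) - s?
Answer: 2519/12 ≈ 209.92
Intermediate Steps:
q(m, s) = -1/12 - s
Q(D) = -3 + D + D² (Q(D) = D² + (D - 3) = D² + (-3 + D) = -3 + D + D²)
Q(P(-3))*69 + q(8, -3) = (-3 - 3 + (-3)²)*69 + (-1/12 - 1*(-3)) = (-3 - 3 + 9)*69 + (-1/12 + 3) = 3*69 + 35/12 = 207 + 35/12 = 2519/12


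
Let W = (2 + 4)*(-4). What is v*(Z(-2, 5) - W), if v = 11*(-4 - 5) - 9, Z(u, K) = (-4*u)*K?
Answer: -6912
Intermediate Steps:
Z(u, K) = -4*K*u
W = -24 (W = 6*(-4) = -24)
v = -108 (v = 11*(-9) - 9 = -99 - 9 = -108)
v*(Z(-2, 5) - W) = -108*(-4*5*(-2) - 1*(-24)) = -108*(40 + 24) = -108*64 = -6912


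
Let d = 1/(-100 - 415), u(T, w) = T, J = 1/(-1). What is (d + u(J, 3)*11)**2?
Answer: 32103556/265225 ≈ 121.04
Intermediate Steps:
J = -1
d = -1/515 (d = 1/(-515) = -1/515 ≈ -0.0019417)
(d + u(J, 3)*11)**2 = (-1/515 - 1*11)**2 = (-1/515 - 11)**2 = (-5666/515)**2 = 32103556/265225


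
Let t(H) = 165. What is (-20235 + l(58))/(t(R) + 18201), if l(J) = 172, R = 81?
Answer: -20063/18366 ≈ -1.0924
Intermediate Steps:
(-20235 + l(58))/(t(R) + 18201) = (-20235 + 172)/(165 + 18201) = -20063/18366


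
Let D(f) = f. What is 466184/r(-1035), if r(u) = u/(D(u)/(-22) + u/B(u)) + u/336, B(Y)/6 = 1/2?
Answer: 992039552/837 ≈ 1.1852e+6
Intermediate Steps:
B(Y) = 3 (B(Y) = 6*(1/2) = 6*(1*(½)) = 6*(½) = 3)
r(u) = 66/19 + u/336 (r(u) = u/(u/(-22) + u/3) + u/336 = u/(u*(-1/22) + u*(⅓)) + u*(1/336) = u/(-u/22 + u/3) + u/336 = u/((19*u/66)) + u/336 = u*(66/(19*u)) + u/336 = 66/19 + u/336)
466184/r(-1035) = 466184/(66/19 + (1/336)*(-1035)) = 466184/(66/19 - 345/112) = 466184/(837/2128) = 466184*(2128/837) = 992039552/837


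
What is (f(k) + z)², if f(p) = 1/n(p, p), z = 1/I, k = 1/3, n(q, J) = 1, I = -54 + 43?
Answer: 100/121 ≈ 0.82645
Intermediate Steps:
I = -11
k = ⅓ ≈ 0.33333
z = -1/11 (z = 1/(-11) = -1/11 ≈ -0.090909)
f(p) = 1 (f(p) = 1/1 = 1)
(f(k) + z)² = (1 - 1/11)² = (10/11)² = 100/121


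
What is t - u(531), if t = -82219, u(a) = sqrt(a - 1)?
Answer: -82219 - sqrt(530) ≈ -82242.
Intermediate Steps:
u(a) = sqrt(-1 + a)
t - u(531) = -82219 - sqrt(-1 + 531) = -82219 - sqrt(530)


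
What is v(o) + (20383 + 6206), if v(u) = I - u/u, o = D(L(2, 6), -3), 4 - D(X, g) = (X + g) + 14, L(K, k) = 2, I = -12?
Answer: 26576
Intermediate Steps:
D(X, g) = -10 - X - g (D(X, g) = 4 - ((X + g) + 14) = 4 - (14 + X + g) = 4 + (-14 - X - g) = -10 - X - g)
o = -9 (o = -10 - 1*2 - 1*(-3) = -10 - 2 + 3 = -9)
v(u) = -13 (v(u) = -12 - u/u = -12 - 1*1 = -12 - 1 = -13)
v(o) + (20383 + 6206) = -13 + (20383 + 6206) = -13 + 26589 = 26576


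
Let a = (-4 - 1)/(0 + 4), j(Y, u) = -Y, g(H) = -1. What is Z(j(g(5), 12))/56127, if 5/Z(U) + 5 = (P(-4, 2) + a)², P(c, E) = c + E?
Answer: 80/4995303 ≈ 1.6015e-5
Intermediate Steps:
P(c, E) = E + c
a = -5/4 ≈ -1.2500
Z(U) = 80/89 (Z(U) = 5/(-5 + ((2 - 4) - 5/4)²) = 5/(-5 + (-2 - 5/4)²) = 5/(-5 + (-13/4)²) = 5/(-5 + 169/16) = 5/(89/16) = 5*(16/89) = 80/89)
Z(j(g(5), 12))/56127 = (80/89)/56127 = (80/89)*(1/56127) = 80/4995303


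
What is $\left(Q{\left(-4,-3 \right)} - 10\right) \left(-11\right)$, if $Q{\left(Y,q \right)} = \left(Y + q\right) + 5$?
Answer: $132$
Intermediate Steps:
$Q{\left(Y,q \right)} = 5 + Y + q$
$\left(Q{\left(-4,-3 \right)} - 10\right) \left(-11\right) = \left(\left(5 - 4 - 3\right) - 10\right) \left(-11\right) = \left(-2 - 10\right) \left(-11\right) = \left(-12\right) \left(-11\right) = 132$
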